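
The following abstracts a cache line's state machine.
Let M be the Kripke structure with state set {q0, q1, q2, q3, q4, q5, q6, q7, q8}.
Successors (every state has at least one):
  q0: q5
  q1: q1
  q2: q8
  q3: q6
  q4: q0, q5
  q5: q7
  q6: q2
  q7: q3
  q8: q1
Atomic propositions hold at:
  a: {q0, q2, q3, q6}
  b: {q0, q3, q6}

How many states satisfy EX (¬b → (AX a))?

4

Sat(¬b) = {q1, q2, q4, q5, q7, q8}
Sat(AX a) = {s : every successor in {q0, q2, q3, q6}} = {q3, q6, q7}
Sat(¬b → (AX a)) = {q0, q3, q6, q7}
Sat(EX (¬b → (AX a))) = {s : some successor in {q0, q3, q6, q7}} = {q3, q4, q5, q7}
|Sat(EX (¬b → (AX a)))| = |{q3, q4, q5, q7}| = 4.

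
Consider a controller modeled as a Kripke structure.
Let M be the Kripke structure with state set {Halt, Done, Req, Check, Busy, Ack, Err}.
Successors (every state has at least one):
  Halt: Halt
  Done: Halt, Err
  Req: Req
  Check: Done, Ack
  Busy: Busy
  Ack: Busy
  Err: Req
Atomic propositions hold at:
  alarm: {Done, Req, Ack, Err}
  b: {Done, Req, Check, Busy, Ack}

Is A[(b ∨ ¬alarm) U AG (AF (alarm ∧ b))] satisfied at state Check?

No

Sat(¬alarm) = {Halt, Check, Busy}
Sat(b ∨ ¬alarm) = {Halt, Done, Req, Check, Busy, Ack}
Sat(alarm ∧ b) = {Done, Req, Ack}
AF (alarm ∧ b): least fixpoint, start Z0 = {Done, Req, Ack}, add states with every successor in Z. Z1 = {Done, Req, Check, Ack, Err}; fixed.
Sat(AF (alarm ∧ b)) = {Done, Req, Check, Ack, Err}
AG (AF (alarm ∧ b)): greatest fixpoint, start Z0 = {Done, Req, Check, Ack, Err}, keep only states in Sat with every successor in Z. Z1 = {Req, Check, Err}; Z2 = {Req, Err}; fixed.
Sat(AG (AF (alarm ∧ b))) = {Req, Err}
A[(b ∨ ¬alarm) U AG (AF (alarm ∧ b))]: least fixpoint, start Z0 = Sat(AG (AF (alarm ∧ b))) = {Req, Err}, add states in Sat(b ∨ ¬alarm) with every successor in Z. Already a fixed point.
Sat(A[(b ∨ ¬alarm) U AG (AF (alarm ∧ b))]) = {Req, Err}
Check ∉ Sat(A[(b ∨ ¬alarm) U AG (AF (alarm ∧ b))]) = {Req, Err}, so the formula does not hold at Check.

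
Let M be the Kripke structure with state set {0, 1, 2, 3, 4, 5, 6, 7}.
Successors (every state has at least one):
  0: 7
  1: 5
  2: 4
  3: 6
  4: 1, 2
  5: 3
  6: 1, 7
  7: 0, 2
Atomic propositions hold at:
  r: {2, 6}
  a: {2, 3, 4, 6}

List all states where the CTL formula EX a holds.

{2, 3, 4, 5, 7}

Sat(EX a) = {s : some successor in {2, 3, 4, 6}} = {2, 3, 4, 5, 7}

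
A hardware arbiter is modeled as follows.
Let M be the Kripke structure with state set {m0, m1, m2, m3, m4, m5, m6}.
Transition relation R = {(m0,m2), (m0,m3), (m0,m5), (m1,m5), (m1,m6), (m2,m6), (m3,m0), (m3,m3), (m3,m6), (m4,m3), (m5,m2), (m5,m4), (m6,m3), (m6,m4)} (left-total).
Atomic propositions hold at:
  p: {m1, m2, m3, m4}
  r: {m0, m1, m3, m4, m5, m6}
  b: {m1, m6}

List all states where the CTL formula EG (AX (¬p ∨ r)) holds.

{m1, m2, m3, m4, m6}

Sat(¬p) = {m0, m5, m6}
Sat(¬p ∨ r) = {m0, m1, m3, m4, m5, m6}
Sat(AX (¬p ∨ r)) = {s : every successor in {m0, m1, m3, m4, m5, m6}} = {m1, m2, m3, m4, m6}
EG (AX (¬p ∨ r)): greatest fixpoint, start Z0 = {m1, m2, m3, m4, m6}, keep only states in Sat with some successor in Z. Already a fixed point.
Sat(EG (AX (¬p ∨ r))) = {m1, m2, m3, m4, m6}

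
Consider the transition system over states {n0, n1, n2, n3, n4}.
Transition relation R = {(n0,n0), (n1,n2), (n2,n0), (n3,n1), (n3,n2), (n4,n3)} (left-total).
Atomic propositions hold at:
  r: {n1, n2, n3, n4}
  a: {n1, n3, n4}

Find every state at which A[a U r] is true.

{n1, n2, n3, n4}

A[a U r]: least fixpoint, start Z0 = Sat(r) = {n1, n2, n3, n4}, add states in Sat(a) with every successor in Z. Already a fixed point.
Sat(A[a U r]) = {n1, n2, n3, n4}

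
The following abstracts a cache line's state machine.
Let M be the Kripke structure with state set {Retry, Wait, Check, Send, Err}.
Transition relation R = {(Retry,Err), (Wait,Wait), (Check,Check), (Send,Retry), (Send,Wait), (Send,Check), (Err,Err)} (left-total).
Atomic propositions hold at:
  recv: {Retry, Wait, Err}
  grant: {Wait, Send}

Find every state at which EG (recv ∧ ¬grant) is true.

{Retry, Err}

Sat(¬grant) = {Retry, Check, Err}
Sat(recv ∧ ¬grant) = {Retry, Err}
EG (recv ∧ ¬grant): greatest fixpoint, start Z0 = {Retry, Err}, keep only states in Sat with some successor in Z. Already a fixed point.
Sat(EG (recv ∧ ¬grant)) = {Retry, Err}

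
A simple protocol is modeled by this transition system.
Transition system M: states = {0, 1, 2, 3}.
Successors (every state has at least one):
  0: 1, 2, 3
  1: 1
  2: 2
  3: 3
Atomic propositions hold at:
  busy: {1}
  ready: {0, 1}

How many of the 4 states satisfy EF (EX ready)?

Sat(EX ready) = {s : some successor in {0, 1}} = {0, 1}
EF (EX ready): least fixpoint, start Z0 = {0, 1}, add states with some successor in Z. Already a fixed point.
Sat(EF (EX ready)) = {0, 1}
|Sat(EF (EX ready))| = |{0, 1}| = 2.

2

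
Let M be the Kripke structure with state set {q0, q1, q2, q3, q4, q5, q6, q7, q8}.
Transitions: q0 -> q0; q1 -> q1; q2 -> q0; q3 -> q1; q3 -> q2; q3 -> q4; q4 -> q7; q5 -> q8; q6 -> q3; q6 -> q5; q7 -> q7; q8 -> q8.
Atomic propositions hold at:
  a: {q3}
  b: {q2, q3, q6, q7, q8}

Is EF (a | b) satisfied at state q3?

Sat(a | b) = {q2, q3, q6, q7, q8}
EF (a | b): least fixpoint, start Z0 = {q2, q3, q6, q7, q8}, add states with some successor in Z. Z1 = {q2, q3, q4, q5, q6, q7, q8}; fixed.
Sat(EF (a | b)) = {q2, q3, q4, q5, q6, q7, q8}
q3 ∈ Sat(EF (a | b)) = {q2, q3, q4, q5, q6, q7, q8}, so the formula holds at q3.

Yes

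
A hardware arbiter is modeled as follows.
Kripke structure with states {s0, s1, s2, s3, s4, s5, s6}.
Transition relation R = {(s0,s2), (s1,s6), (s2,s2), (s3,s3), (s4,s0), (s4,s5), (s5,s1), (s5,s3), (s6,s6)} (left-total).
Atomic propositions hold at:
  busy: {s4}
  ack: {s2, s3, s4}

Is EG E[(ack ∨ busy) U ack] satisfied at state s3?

Sat(ack ∨ busy) = {s2, s3, s4}
E[(ack ∨ busy) U ack]: least fixpoint, start Z0 = Sat(ack) = {s2, s3, s4}, add states in Sat(ack ∨ busy) with some successor in Z. Already a fixed point.
Sat(E[(ack ∨ busy) U ack]) = {s2, s3, s4}
EG E[(ack ∨ busy) U ack]: greatest fixpoint, start Z0 = {s2, s3, s4}, keep only states in Sat with some successor in Z. Z1 = {s2, s3}; fixed.
Sat(EG E[(ack ∨ busy) U ack]) = {s2, s3}
s3 ∈ Sat(EG E[(ack ∨ busy) U ack]) = {s2, s3}, so the formula holds at s3.

Yes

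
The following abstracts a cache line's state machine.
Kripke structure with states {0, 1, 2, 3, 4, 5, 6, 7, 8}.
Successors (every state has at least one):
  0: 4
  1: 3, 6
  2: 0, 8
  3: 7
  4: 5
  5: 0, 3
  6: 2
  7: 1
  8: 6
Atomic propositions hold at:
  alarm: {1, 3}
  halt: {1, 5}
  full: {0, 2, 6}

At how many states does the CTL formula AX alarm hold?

1

Sat(AX alarm) = {s : every successor in {1, 3}} = {7}
|Sat(AX alarm)| = |{7}| = 1.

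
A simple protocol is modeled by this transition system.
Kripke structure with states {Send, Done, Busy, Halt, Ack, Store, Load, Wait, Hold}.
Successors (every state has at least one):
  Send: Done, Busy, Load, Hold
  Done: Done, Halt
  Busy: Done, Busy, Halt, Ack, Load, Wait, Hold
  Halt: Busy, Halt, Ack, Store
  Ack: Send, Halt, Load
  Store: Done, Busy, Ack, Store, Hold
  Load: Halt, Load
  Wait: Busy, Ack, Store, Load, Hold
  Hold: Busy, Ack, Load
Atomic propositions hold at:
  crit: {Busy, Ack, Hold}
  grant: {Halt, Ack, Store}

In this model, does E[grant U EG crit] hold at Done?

EG crit: greatest fixpoint, start Z0 = {Busy, Ack, Hold}, keep only states in Sat with some successor in Z. Z1 = {Busy, Hold}; fixed.
Sat(EG crit) = {Busy, Hold}
E[grant U EG crit]: least fixpoint, start Z0 = Sat(EG crit) = {Busy, Hold}, add states in Sat(grant) with some successor in Z. Z1 = {Busy, Halt, Store, Hold}; Z2 = {Busy, Halt, Ack, Store, Hold}; fixed.
Sat(E[grant U EG crit]) = {Busy, Halt, Ack, Store, Hold}
Done ∉ Sat(E[grant U EG crit]) = {Busy, Halt, Ack, Store, Hold}, so the formula does not hold at Done.

No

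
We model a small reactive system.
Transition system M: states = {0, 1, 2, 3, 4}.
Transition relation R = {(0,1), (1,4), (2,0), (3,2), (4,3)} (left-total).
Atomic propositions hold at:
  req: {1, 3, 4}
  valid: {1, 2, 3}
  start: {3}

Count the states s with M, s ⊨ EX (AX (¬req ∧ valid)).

Sat(¬req) = {0, 2}
Sat(¬req ∧ valid) = {2}
Sat(AX (¬req ∧ valid)) = {s : every successor in {2}} = {3}
Sat(EX (AX (¬req ∧ valid))) = {s : some successor in {3}} = {4}
|Sat(EX (AX (¬req ∧ valid)))| = |{4}| = 1.

1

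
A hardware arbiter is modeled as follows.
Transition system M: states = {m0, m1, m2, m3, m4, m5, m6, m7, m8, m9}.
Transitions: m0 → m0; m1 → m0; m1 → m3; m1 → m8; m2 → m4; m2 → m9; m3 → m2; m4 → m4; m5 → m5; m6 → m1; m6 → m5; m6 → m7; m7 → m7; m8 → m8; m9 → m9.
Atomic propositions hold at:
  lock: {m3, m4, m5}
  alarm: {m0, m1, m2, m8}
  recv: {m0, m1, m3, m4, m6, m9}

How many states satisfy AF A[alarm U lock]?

A[alarm U lock]: least fixpoint, start Z0 = Sat(lock) = {m3, m4, m5}, add states in Sat(alarm) with every successor in Z. Already a fixed point.
Sat(A[alarm U lock]) = {m3, m4, m5}
AF A[alarm U lock]: least fixpoint, start Z0 = {m3, m4, m5}, add states with every successor in Z. Already a fixed point.
Sat(AF A[alarm U lock]) = {m3, m4, m5}
|Sat(AF A[alarm U lock])| = |{m3, m4, m5}| = 3.

3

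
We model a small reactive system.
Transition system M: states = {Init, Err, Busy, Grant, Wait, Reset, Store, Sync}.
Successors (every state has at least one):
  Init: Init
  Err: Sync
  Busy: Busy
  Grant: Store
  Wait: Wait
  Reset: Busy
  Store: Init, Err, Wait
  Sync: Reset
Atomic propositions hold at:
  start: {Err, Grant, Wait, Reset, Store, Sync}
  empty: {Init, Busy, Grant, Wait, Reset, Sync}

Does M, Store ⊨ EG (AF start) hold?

Yes

AF start: least fixpoint, start Z0 = {Err, Grant, Wait, Reset, Store, Sync}, add states with every successor in Z. Already a fixed point.
Sat(AF start) = {Err, Grant, Wait, Reset, Store, Sync}
EG (AF start): greatest fixpoint, start Z0 = {Err, Grant, Wait, Reset, Store, Sync}, keep only states in Sat with some successor in Z. Z1 = {Err, Grant, Wait, Store, Sync}; Z2 = {Err, Grant, Wait, Store}; Z3 = {Grant, Wait, Store}; fixed.
Sat(EG (AF start)) = {Grant, Wait, Store}
Store ∈ Sat(EG (AF start)) = {Grant, Wait, Store}, so the formula holds at Store.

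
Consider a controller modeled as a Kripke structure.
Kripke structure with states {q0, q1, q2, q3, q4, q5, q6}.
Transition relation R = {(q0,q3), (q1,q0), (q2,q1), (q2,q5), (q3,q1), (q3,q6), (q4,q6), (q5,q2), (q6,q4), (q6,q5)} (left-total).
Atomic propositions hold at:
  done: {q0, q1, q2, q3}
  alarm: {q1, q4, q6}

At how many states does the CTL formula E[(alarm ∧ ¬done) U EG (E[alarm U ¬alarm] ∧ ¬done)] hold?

2

Sat(¬done) = {q4, q5, q6}
Sat(alarm ∧ ¬done) = {q4, q6}
Sat(¬alarm) = {q0, q2, q3, q5}
E[alarm U ¬alarm]: least fixpoint, start Z0 = Sat(¬alarm) = {q0, q2, q3, q5}, add states in Sat(alarm) with some successor in Z. Z1 = {q0, q1, q2, q3, q5, q6}; Z2 = {q0, q1, q2, q3, q4, q5, q6}; fixed.
Sat(E[alarm U ¬alarm]) = {q0, q1, q2, q3, q4, q5, q6}
Sat(E[alarm U ¬alarm] ∧ ¬done) = {q4, q5, q6}
EG (E[alarm U ¬alarm] ∧ ¬done): greatest fixpoint, start Z0 = {q4, q5, q6}, keep only states in Sat with some successor in Z. Z1 = {q4, q6}; fixed.
Sat(EG (E[alarm U ¬alarm] ∧ ¬done)) = {q4, q6}
E[(alarm ∧ ¬done) U EG (E[alarm U ¬alarm] ∧ ¬done)]: least fixpoint, start Z0 = Sat(EG (E[alarm U ¬alarm] ∧ ¬done)) = {q4, q6}, add states in Sat(alarm ∧ ¬done) with some successor in Z. Already a fixed point.
Sat(E[(alarm ∧ ¬done) U EG (E[alarm U ¬alarm] ∧ ¬done)]) = {q4, q6}
|Sat(E[(alarm ∧ ¬done) U EG (E[alarm U ¬alarm] ∧ ¬done)])| = |{q4, q6}| = 2.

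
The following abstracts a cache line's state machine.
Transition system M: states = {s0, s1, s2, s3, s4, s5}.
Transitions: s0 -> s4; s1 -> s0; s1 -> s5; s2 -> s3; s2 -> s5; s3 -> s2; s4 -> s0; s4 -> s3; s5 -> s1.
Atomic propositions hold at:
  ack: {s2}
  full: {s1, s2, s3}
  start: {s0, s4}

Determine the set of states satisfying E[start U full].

{s0, s1, s2, s3, s4}

E[start U full]: least fixpoint, start Z0 = Sat(full) = {s1, s2, s3}, add states in Sat(start) with some successor in Z. Z1 = {s1, s2, s3, s4}; Z2 = {s0, s1, s2, s3, s4}; fixed.
Sat(E[start U full]) = {s0, s1, s2, s3, s4}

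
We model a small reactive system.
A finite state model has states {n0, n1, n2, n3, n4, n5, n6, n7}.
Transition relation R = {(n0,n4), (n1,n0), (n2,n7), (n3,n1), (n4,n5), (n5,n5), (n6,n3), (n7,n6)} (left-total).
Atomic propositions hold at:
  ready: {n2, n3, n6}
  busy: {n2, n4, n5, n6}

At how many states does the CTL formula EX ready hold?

Sat(EX ready) = {s : some successor in {n2, n3, n6}} = {n6, n7}
|Sat(EX ready)| = |{n6, n7}| = 2.

2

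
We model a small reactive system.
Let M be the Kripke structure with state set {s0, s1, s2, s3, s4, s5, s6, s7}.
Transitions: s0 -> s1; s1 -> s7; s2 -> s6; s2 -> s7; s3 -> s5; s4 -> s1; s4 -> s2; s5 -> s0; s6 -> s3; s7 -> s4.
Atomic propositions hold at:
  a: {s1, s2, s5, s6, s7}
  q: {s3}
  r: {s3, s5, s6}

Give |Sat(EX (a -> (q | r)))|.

5

Sat(q | r) = {s3, s5, s6}
Sat(a -> (q | r)) = {s0, s3, s4, s5, s6}
Sat(EX (a -> (q | r))) = {s : some successor in {s0, s3, s4, s5, s6}} = {s2, s3, s5, s6, s7}
|Sat(EX (a -> (q | r)))| = |{s2, s3, s5, s6, s7}| = 5.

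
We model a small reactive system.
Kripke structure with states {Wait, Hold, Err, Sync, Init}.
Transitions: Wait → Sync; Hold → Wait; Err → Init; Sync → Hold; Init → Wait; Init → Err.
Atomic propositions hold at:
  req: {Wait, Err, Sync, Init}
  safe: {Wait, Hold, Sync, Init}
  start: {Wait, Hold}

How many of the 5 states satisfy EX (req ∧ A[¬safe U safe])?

4

Sat(¬safe) = {Err}
A[¬safe U safe]: least fixpoint, start Z0 = Sat(safe) = {Wait, Hold, Sync, Init}, add states in Sat(¬safe) with every successor in Z. Z1 = {Wait, Hold, Err, Sync, Init}; fixed.
Sat(A[¬safe U safe]) = {Wait, Hold, Err, Sync, Init}
Sat(req ∧ A[¬safe U safe]) = {Wait, Err, Sync, Init}
Sat(EX (req ∧ A[¬safe U safe])) = {s : some successor in {Wait, Err, Sync, Init}} = {Wait, Hold, Err, Init}
|Sat(EX (req ∧ A[¬safe U safe]))| = |{Wait, Hold, Err, Init}| = 4.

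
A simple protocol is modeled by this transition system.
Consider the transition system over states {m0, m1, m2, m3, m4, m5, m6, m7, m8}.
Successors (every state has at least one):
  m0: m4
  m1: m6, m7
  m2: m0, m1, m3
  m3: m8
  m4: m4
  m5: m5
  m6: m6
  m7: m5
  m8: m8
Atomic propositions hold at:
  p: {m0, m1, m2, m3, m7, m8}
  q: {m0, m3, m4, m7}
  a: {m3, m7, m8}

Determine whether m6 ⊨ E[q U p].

No

E[q U p]: least fixpoint, start Z0 = Sat(p) = {m0, m1, m2, m3, m7, m8}, add states in Sat(q) with some successor in Z. Already a fixed point.
Sat(E[q U p]) = {m0, m1, m2, m3, m7, m8}
m6 ∉ Sat(E[q U p]) = {m0, m1, m2, m3, m7, m8}, so the formula does not hold at m6.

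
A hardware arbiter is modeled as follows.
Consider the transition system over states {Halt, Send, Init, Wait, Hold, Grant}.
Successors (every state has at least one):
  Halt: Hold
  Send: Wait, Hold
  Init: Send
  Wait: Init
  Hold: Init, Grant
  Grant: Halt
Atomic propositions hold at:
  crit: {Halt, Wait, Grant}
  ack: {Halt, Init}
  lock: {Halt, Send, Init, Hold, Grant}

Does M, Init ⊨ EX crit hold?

No

Sat(EX crit) = {s : some successor in {Halt, Wait, Grant}} = {Send, Hold, Grant}
Init ∉ Sat(EX crit) = {Send, Hold, Grant}, so the formula does not hold at Init.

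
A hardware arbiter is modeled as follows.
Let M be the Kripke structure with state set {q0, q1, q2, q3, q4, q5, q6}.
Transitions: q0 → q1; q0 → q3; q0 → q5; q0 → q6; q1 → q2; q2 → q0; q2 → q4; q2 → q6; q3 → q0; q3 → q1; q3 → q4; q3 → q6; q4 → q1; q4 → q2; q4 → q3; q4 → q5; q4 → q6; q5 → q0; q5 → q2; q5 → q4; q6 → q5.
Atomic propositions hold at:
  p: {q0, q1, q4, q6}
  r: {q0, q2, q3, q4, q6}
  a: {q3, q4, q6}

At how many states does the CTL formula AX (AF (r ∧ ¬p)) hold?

Sat(¬p) = {q2, q3, q5}
Sat(r ∧ ¬p) = {q2, q3}
AF (r ∧ ¬p): least fixpoint, start Z0 = {q2, q3}, add states with every successor in Z. Z1 = {q1, q2, q3}; fixed.
Sat(AF (r ∧ ¬p)) = {q1, q2, q3}
Sat(AX (AF (r ∧ ¬p))) = {s : every successor in {q1, q2, q3}} = {q1}
|Sat(AX (AF (r ∧ ¬p)))| = |{q1}| = 1.

1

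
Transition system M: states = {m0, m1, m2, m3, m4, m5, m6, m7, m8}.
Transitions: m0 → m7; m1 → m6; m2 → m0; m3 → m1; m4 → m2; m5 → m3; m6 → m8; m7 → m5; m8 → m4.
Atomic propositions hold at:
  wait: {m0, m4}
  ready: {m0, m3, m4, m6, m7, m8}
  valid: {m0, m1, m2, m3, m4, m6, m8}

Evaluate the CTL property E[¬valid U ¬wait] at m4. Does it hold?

Sat(¬valid) = {m5, m7}
Sat(¬wait) = {m1, m2, m3, m5, m6, m7, m8}
E[¬valid U ¬wait]: least fixpoint, start Z0 = Sat(¬wait) = {m1, m2, m3, m5, m6, m7, m8}, add states in Sat(¬valid) with some successor in Z. Already a fixed point.
Sat(E[¬valid U ¬wait]) = {m1, m2, m3, m5, m6, m7, m8}
m4 ∉ Sat(E[¬valid U ¬wait]) = {m1, m2, m3, m5, m6, m7, m8}, so the formula does not hold at m4.

No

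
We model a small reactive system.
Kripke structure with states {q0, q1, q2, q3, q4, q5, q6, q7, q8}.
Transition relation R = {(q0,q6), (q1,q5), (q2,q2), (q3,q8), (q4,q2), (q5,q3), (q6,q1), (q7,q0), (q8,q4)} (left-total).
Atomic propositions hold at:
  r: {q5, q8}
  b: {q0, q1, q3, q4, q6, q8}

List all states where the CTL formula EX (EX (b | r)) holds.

Sat(b | r) = {q0, q1, q3, q4, q5, q6, q8}
Sat(EX (b | r)) = {s : some successor in {q0, q1, q3, q4, q5, q6, q8}} = {q0, q1, q3, q5, q6, q7, q8}
Sat(EX (EX (b | r))) = {s : some successor in {q0, q1, q3, q5, q6, q7, q8}} = {q0, q1, q3, q5, q6, q7}

{q0, q1, q3, q5, q6, q7}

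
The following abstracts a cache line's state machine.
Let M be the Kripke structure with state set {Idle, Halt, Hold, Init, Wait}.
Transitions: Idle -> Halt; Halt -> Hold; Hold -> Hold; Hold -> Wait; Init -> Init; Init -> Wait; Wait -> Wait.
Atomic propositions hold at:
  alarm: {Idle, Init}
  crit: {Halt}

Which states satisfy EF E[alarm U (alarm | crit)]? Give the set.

{Idle, Halt, Init}

Sat(alarm | crit) = {Idle, Halt, Init}
E[alarm U (alarm | crit)]: least fixpoint, start Z0 = Sat((alarm | crit)) = {Idle, Halt, Init}, add states in Sat(alarm) with some successor in Z. Already a fixed point.
Sat(E[alarm U (alarm | crit)]) = {Idle, Halt, Init}
EF E[alarm U (alarm | crit)]: least fixpoint, start Z0 = {Idle, Halt, Init}, add states with some successor in Z. Already a fixed point.
Sat(EF E[alarm U (alarm | crit)]) = {Idle, Halt, Init}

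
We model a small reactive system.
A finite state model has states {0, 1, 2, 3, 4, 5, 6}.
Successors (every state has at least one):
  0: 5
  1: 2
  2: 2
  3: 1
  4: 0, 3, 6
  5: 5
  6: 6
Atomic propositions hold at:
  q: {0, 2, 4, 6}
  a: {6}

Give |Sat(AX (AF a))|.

AF a: least fixpoint, start Z0 = {6}, add states with every successor in Z. Already a fixed point.
Sat(AF a) = {6}
Sat(AX (AF a)) = {s : every successor in {6}} = {6}
|Sat(AX (AF a))| = |{6}| = 1.

1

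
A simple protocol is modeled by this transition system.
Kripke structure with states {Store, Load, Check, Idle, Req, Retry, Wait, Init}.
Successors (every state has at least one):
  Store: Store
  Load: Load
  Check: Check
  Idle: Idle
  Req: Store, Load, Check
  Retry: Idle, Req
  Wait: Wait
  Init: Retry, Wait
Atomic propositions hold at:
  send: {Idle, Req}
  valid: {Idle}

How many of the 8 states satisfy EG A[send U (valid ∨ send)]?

1

Sat(valid ∨ send) = {Idle, Req}
A[send U (valid ∨ send)]: least fixpoint, start Z0 = Sat((valid ∨ send)) = {Idle, Req}, add states in Sat(send) with every successor in Z. Already a fixed point.
Sat(A[send U (valid ∨ send)]) = {Idle, Req}
EG A[send U (valid ∨ send)]: greatest fixpoint, start Z0 = {Idle, Req}, keep only states in Sat with some successor in Z. Z1 = {Idle}; fixed.
Sat(EG A[send U (valid ∨ send)]) = {Idle}
|Sat(EG A[send U (valid ∨ send)])| = |{Idle}| = 1.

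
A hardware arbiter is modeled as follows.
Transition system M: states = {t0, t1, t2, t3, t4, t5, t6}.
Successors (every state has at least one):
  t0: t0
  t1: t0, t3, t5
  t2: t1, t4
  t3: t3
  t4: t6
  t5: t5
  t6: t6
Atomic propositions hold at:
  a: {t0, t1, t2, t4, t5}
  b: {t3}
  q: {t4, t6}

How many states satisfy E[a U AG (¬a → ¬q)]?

Sat(¬a) = {t3, t6}
Sat(¬q) = {t0, t1, t2, t3, t5}
Sat(¬a → ¬q) = {t0, t1, t2, t3, t4, t5}
AG (¬a → ¬q): greatest fixpoint, start Z0 = {t0, t1, t2, t3, t4, t5}, keep only states in Sat with every successor in Z. Z1 = {t0, t1, t2, t3, t5}; Z2 = {t0, t1, t3, t5}; fixed.
Sat(AG (¬a → ¬q)) = {t0, t1, t3, t5}
E[a U AG (¬a → ¬q)]: least fixpoint, start Z0 = Sat(AG (¬a → ¬q)) = {t0, t1, t3, t5}, add states in Sat(a) with some successor in Z. Z1 = {t0, t1, t2, t3, t5}; fixed.
Sat(E[a U AG (¬a → ¬q)]) = {t0, t1, t2, t3, t5}
|Sat(E[a U AG (¬a → ¬q)])| = |{t0, t1, t2, t3, t5}| = 5.

5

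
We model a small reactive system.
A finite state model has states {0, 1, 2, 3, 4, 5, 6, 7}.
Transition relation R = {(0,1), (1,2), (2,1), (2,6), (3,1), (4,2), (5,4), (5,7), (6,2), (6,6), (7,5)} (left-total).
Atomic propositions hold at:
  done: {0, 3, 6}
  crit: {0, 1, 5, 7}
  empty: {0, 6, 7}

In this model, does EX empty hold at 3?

No

Sat(EX empty) = {s : some successor in {0, 6, 7}} = {2, 5, 6}
3 ∉ Sat(EX empty) = {2, 5, 6}, so the formula does not hold at 3.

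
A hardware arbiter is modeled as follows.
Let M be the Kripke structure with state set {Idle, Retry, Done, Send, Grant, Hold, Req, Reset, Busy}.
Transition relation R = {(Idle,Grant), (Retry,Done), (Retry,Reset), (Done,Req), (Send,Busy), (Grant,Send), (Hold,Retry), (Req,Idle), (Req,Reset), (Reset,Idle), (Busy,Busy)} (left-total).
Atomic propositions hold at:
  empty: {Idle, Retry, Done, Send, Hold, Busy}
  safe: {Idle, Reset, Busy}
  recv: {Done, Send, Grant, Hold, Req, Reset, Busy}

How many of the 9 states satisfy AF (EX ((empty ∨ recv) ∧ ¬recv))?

5

Sat(empty ∨ recv) = {Idle, Retry, Done, Send, Grant, Hold, Req, Reset, Busy}
Sat(¬recv) = {Idle, Retry}
Sat((empty ∨ recv) ∧ ¬recv) = {Idle, Retry}
Sat(EX ((empty ∨ recv) ∧ ¬recv)) = {s : some successor in {Idle, Retry}} = {Hold, Req, Reset}
AF (EX ((empty ∨ recv) ∧ ¬recv)): least fixpoint, start Z0 = {Hold, Req, Reset}, add states with every successor in Z. Z1 = {Done, Hold, Req, Reset}; Z2 = {Retry, Done, Hold, Req, Reset}; fixed.
Sat(AF (EX ((empty ∨ recv) ∧ ¬recv))) = {Retry, Done, Hold, Req, Reset}
|Sat(AF (EX ((empty ∨ recv) ∧ ¬recv)))| = |{Retry, Done, Hold, Req, Reset}| = 5.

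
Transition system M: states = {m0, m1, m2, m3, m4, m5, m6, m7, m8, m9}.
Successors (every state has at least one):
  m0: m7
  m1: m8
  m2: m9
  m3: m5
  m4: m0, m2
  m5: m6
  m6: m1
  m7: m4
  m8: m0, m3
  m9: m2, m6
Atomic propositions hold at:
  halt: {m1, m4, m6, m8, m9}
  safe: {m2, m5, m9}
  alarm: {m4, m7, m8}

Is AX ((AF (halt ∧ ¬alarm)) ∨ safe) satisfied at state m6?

Yes

Sat(¬alarm) = {m0, m1, m2, m3, m5, m6, m9}
Sat(halt ∧ ¬alarm) = {m1, m6, m9}
AF (halt ∧ ¬alarm): least fixpoint, start Z0 = {m1, m6, m9}, add states with every successor in Z. Z1 = {m1, m2, m5, m6, m9}; Z2 = {m1, m2, m3, m5, m6, m9}; fixed.
Sat(AF (halt ∧ ¬alarm)) = {m1, m2, m3, m5, m6, m9}
Sat((AF (halt ∧ ¬alarm)) ∨ safe) = {m1, m2, m3, m5, m6, m9}
Sat(AX ((AF (halt ∧ ¬alarm)) ∨ safe)) = {s : every successor in {m1, m2, m3, m5, m6, m9}} = {m2, m3, m5, m6, m9}
m6 ∈ Sat(AX ((AF (halt ∧ ¬alarm)) ∨ safe)) = {m2, m3, m5, m6, m9}, so the formula holds at m6.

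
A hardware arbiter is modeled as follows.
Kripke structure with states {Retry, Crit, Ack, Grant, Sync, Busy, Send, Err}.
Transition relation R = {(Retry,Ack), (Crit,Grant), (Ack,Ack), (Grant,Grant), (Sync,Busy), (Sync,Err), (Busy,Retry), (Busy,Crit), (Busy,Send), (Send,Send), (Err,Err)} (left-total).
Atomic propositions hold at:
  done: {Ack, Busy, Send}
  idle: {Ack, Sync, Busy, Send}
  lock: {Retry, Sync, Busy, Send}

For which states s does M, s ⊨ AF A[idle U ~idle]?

{Retry, Crit, Grant, Err}

Sat(~idle) = {Retry, Crit, Grant, Err}
A[idle U ~idle]: least fixpoint, start Z0 = Sat(~idle) = {Retry, Crit, Grant, Err}, add states in Sat(idle) with every successor in Z. Already a fixed point.
Sat(A[idle U ~idle]) = {Retry, Crit, Grant, Err}
AF A[idle U ~idle]: least fixpoint, start Z0 = {Retry, Crit, Grant, Err}, add states with every successor in Z. Already a fixed point.
Sat(AF A[idle U ~idle]) = {Retry, Crit, Grant, Err}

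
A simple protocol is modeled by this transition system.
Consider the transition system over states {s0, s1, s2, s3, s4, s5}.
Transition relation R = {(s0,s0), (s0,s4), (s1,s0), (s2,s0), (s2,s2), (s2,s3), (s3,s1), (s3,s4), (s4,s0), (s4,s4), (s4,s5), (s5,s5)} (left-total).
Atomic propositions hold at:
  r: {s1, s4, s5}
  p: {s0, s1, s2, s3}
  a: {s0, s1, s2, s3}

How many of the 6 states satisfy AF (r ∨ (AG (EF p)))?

EF p: least fixpoint, start Z0 = {s0, s1, s2, s3}, add states with some successor in Z. Z1 = {s0, s1, s2, s3, s4}; fixed.
Sat(EF p) = {s0, s1, s2, s3, s4}
AG (EF p): greatest fixpoint, start Z0 = {s0, s1, s2, s3, s4}, keep only states in Sat with every successor in Z. Z1 = {s0, s1, s2, s3}; Z2 = {s1, s2}; Z3 = ∅; fixed.
Sat(AG (EF p)) = ∅
Sat(r ∨ (AG (EF p))) = {s1, s4, s5}
AF (r ∨ (AG (EF p))): least fixpoint, start Z0 = {s1, s4, s5}, add states with every successor in Z. Z1 = {s1, s3, s4, s5}; fixed.
Sat(AF (r ∨ (AG (EF p)))) = {s1, s3, s4, s5}
|Sat(AF (r ∨ (AG (EF p))))| = |{s1, s3, s4, s5}| = 4.

4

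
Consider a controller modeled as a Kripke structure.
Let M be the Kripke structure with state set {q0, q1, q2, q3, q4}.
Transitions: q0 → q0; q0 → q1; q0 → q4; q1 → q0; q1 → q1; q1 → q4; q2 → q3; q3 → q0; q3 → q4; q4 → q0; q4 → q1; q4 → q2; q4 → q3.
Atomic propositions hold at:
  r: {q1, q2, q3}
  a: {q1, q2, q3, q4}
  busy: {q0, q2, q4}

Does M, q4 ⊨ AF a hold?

AF a: least fixpoint, start Z0 = {q1, q2, q3, q4}, add states with every successor in Z. Already a fixed point.
Sat(AF a) = {q1, q2, q3, q4}
q4 ∈ Sat(AF a) = {q1, q2, q3, q4}, so the formula holds at q4.

Yes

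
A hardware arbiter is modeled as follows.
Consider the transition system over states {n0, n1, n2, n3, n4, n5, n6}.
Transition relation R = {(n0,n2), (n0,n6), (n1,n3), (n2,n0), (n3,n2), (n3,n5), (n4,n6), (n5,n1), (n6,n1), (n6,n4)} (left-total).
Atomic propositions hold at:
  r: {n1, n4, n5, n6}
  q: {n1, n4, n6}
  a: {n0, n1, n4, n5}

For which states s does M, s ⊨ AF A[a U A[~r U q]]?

Sat(~r) = {n0, n2, n3}
A[~r U q]: least fixpoint, start Z0 = Sat(q) = {n1, n4, n6}, add states in Sat(~r) with every successor in Z. Already a fixed point.
Sat(A[~r U q]) = {n1, n4, n6}
A[a U A[~r U q]]: least fixpoint, start Z0 = Sat(A[~r U q]) = {n1, n4, n6}, add states in Sat(a) with every successor in Z. Z1 = {n1, n4, n5, n6}; fixed.
Sat(A[a U A[~r U q]]) = {n1, n4, n5, n6}
AF A[a U A[~r U q]]: least fixpoint, start Z0 = {n1, n4, n5, n6}, add states with every successor in Z. Already a fixed point.
Sat(AF A[a U A[~r U q]]) = {n1, n4, n5, n6}

{n1, n4, n5, n6}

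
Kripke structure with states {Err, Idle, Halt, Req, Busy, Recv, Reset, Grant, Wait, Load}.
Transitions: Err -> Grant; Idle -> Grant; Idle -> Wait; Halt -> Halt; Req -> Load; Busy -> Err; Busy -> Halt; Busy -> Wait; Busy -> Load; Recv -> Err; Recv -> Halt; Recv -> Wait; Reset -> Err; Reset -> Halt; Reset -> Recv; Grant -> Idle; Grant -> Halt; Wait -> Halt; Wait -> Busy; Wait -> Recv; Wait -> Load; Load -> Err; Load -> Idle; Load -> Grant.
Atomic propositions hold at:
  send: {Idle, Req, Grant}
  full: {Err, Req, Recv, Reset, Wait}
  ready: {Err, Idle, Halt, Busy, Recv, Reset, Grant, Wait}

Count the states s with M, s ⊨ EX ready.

Sat(EX ready) = {s : some successor in {Err, Idle, Halt, Busy, Recv, Reset, Grant, Wait}} = {Err, Idle, Halt, Busy, Recv, Reset, Grant, Wait, Load}
|Sat(EX ready)| = |{Err, Idle, Halt, Busy, Recv, Reset, Grant, Wait, Load}| = 9.

9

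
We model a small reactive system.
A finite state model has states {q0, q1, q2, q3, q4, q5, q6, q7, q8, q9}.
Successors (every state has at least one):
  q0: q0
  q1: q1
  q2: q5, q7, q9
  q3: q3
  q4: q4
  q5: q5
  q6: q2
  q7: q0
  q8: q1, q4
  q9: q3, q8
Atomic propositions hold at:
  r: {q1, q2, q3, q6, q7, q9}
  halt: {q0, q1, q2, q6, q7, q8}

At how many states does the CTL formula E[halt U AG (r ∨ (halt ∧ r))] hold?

3

Sat(halt ∧ r) = {q1, q2, q6, q7}
Sat(r ∨ (halt ∧ r)) = {q1, q2, q3, q6, q7, q9}
AG (r ∨ (halt ∧ r)): greatest fixpoint, start Z0 = {q1, q2, q3, q6, q7, q9}, keep only states in Sat with every successor in Z. Z1 = {q1, q3, q6}; Z2 = {q1, q3}; fixed.
Sat(AG (r ∨ (halt ∧ r))) = {q1, q3}
E[halt U AG (r ∨ (halt ∧ r))]: least fixpoint, start Z0 = Sat(AG (r ∨ (halt ∧ r))) = {q1, q3}, add states in Sat(halt) with some successor in Z. Z1 = {q1, q3, q8}; fixed.
Sat(E[halt U AG (r ∨ (halt ∧ r))]) = {q1, q3, q8}
|Sat(E[halt U AG (r ∨ (halt ∧ r))])| = |{q1, q3, q8}| = 3.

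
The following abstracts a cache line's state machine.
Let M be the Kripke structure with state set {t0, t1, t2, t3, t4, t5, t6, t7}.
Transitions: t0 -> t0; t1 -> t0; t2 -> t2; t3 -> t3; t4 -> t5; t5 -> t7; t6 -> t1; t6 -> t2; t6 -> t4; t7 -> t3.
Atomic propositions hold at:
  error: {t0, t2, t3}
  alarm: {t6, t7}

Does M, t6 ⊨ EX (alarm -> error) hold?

Sat(alarm -> error) = {t0, t1, t2, t3, t4, t5}
Sat(EX (alarm -> error)) = {s : some successor in {t0, t1, t2, t3, t4, t5}} = {t0, t1, t2, t3, t4, t6, t7}
t6 ∈ Sat(EX (alarm -> error)) = {t0, t1, t2, t3, t4, t6, t7}, so the formula holds at t6.

Yes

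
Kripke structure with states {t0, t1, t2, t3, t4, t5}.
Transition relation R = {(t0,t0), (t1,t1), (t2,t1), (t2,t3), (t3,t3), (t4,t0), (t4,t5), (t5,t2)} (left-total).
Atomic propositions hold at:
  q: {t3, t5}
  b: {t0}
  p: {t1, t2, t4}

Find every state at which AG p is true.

{t1}

AG p: greatest fixpoint, start Z0 = {t1, t2, t4}, keep only states in Sat with every successor in Z. Z1 = {t1}; fixed.
Sat(AG p) = {t1}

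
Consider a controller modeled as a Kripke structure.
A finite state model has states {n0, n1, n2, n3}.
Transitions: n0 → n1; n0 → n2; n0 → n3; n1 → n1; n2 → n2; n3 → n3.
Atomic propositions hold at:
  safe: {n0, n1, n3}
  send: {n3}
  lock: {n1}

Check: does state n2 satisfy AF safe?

No

AF safe: least fixpoint, start Z0 = {n0, n1, n3}, add states with every successor in Z. Already a fixed point.
Sat(AF safe) = {n0, n1, n3}
n2 ∉ Sat(AF safe) = {n0, n1, n3}, so the formula does not hold at n2.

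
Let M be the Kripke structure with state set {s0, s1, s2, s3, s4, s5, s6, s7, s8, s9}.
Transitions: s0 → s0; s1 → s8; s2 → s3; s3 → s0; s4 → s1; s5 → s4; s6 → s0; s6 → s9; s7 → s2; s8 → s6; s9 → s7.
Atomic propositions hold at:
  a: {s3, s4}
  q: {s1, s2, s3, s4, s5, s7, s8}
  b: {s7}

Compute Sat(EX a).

Sat(EX a) = {s : some successor in {s3, s4}} = {s2, s5}

{s2, s5}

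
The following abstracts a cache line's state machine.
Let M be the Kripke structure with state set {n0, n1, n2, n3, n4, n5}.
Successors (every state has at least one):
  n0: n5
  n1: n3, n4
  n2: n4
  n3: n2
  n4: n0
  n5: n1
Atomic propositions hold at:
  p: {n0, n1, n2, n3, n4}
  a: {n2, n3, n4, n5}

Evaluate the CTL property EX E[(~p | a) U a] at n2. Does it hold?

Yes

Sat(~p) = {n5}
Sat(~p | a) = {n2, n3, n4, n5}
E[(~p | a) U a]: least fixpoint, start Z0 = Sat(a) = {n2, n3, n4, n5}, add states in Sat(~p | a) with some successor in Z. Already a fixed point.
Sat(E[(~p | a) U a]) = {n2, n3, n4, n5}
Sat(EX E[(~p | a) U a]) = {s : some successor in {n2, n3, n4, n5}} = {n0, n1, n2, n3}
n2 ∈ Sat(EX E[(~p | a) U a]) = {n0, n1, n2, n3}, so the formula holds at n2.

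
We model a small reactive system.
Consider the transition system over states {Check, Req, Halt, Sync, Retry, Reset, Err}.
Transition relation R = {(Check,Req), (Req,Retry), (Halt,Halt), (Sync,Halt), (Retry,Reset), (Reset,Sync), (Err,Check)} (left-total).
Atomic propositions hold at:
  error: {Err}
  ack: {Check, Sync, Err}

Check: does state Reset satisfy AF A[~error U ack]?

Yes

Sat(~error) = {Check, Req, Halt, Sync, Retry, Reset}
A[~error U ack]: least fixpoint, start Z0 = Sat(ack) = {Check, Sync, Err}, add states in Sat(~error) with every successor in Z. Z1 = {Check, Sync, Reset, Err}; Z2 = {Check, Sync, Retry, Reset, Err}; Z3 = {Check, Req, Sync, Retry, Reset, Err}; fixed.
Sat(A[~error U ack]) = {Check, Req, Sync, Retry, Reset, Err}
AF A[~error U ack]: least fixpoint, start Z0 = {Check, Req, Sync, Retry, Reset, Err}, add states with every successor in Z. Already a fixed point.
Sat(AF A[~error U ack]) = {Check, Req, Sync, Retry, Reset, Err}
Reset ∈ Sat(AF A[~error U ack]) = {Check, Req, Sync, Retry, Reset, Err}, so the formula holds at Reset.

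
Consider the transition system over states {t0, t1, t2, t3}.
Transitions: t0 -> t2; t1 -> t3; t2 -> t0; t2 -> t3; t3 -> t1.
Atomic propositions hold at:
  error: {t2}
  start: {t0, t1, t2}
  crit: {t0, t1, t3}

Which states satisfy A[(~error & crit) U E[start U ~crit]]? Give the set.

Sat(~error) = {t0, t1, t3}
Sat(~error & crit) = {t0, t1, t3}
Sat(~crit) = {t2}
E[start U ~crit]: least fixpoint, start Z0 = Sat(~crit) = {t2}, add states in Sat(start) with some successor in Z. Z1 = {t0, t2}; fixed.
Sat(E[start U ~crit]) = {t0, t2}
A[(~error & crit) U E[start U ~crit]]: least fixpoint, start Z0 = Sat(E[start U ~crit]) = {t0, t2}, add states in Sat(~error & crit) with every successor in Z. Already a fixed point.
Sat(A[(~error & crit) U E[start U ~crit]]) = {t0, t2}

{t0, t2}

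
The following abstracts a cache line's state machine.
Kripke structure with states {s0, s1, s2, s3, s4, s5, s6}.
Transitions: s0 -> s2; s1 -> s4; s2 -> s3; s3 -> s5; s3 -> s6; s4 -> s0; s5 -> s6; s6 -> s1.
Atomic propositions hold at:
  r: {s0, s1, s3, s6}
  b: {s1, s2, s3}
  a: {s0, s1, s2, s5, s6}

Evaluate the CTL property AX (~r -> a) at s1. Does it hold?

Sat(~r) = {s2, s4, s5}
Sat(~r -> a) = {s0, s1, s2, s3, s5, s6}
Sat(AX (~r -> a)) = {s : every successor in {s0, s1, s2, s3, s5, s6}} = {s0, s2, s3, s4, s5, s6}
s1 ∉ Sat(AX (~r -> a)) = {s0, s2, s3, s4, s5, s6}, so the formula does not hold at s1.

No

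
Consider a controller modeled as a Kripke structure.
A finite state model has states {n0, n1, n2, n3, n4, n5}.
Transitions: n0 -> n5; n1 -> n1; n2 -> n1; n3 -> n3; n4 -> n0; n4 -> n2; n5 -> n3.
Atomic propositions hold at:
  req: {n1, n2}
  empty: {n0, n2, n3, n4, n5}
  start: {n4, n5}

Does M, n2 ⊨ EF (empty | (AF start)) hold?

Yes

AF start: least fixpoint, start Z0 = {n4, n5}, add states with every successor in Z. Z1 = {n0, n4, n5}; fixed.
Sat(AF start) = {n0, n4, n5}
Sat(empty | (AF start)) = {n0, n2, n3, n4, n5}
EF (empty | (AF start)): least fixpoint, start Z0 = {n0, n2, n3, n4, n5}, add states with some successor in Z. Already a fixed point.
Sat(EF (empty | (AF start))) = {n0, n2, n3, n4, n5}
n2 ∈ Sat(EF (empty | (AF start))) = {n0, n2, n3, n4, n5}, so the formula holds at n2.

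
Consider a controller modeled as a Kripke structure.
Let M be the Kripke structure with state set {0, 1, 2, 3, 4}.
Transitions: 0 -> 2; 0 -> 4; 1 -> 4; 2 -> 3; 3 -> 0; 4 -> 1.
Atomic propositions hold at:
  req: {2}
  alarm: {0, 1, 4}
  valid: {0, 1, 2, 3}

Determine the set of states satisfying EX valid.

{0, 2, 3, 4}

Sat(EX valid) = {s : some successor in {0, 1, 2, 3}} = {0, 2, 3, 4}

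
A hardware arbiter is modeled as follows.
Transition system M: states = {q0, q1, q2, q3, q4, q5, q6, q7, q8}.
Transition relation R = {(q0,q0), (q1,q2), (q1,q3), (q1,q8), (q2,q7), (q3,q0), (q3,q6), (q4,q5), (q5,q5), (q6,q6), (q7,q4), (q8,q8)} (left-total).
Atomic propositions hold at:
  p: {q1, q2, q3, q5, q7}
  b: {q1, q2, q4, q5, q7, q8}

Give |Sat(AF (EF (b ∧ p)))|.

5

Sat(b ∧ p) = {q1, q2, q5, q7}
EF (b ∧ p): least fixpoint, start Z0 = {q1, q2, q5, q7}, add states with some successor in Z. Z1 = {q1, q2, q4, q5, q7}; fixed.
Sat(EF (b ∧ p)) = {q1, q2, q4, q5, q7}
AF (EF (b ∧ p)): least fixpoint, start Z0 = {q1, q2, q4, q5, q7}, add states with every successor in Z. Already a fixed point.
Sat(AF (EF (b ∧ p))) = {q1, q2, q4, q5, q7}
|Sat(AF (EF (b ∧ p)))| = |{q1, q2, q4, q5, q7}| = 5.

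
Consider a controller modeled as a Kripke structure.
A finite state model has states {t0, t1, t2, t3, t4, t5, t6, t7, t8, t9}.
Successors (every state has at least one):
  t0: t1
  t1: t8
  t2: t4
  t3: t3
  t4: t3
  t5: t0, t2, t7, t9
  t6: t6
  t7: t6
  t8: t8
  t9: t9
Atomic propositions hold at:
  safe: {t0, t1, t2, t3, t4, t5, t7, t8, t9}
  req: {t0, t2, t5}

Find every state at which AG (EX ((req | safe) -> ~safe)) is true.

{t6, t7}

Sat(req | safe) = {t0, t1, t2, t3, t4, t5, t7, t8, t9}
Sat(~safe) = {t6}
Sat((req | safe) -> ~safe) = {t6}
Sat(EX ((req | safe) -> ~safe)) = {s : some successor in {t6}} = {t6, t7}
AG (EX ((req | safe) -> ~safe)): greatest fixpoint, start Z0 = {t6, t7}, keep only states in Sat with every successor in Z. Already a fixed point.
Sat(AG (EX ((req | safe) -> ~safe))) = {t6, t7}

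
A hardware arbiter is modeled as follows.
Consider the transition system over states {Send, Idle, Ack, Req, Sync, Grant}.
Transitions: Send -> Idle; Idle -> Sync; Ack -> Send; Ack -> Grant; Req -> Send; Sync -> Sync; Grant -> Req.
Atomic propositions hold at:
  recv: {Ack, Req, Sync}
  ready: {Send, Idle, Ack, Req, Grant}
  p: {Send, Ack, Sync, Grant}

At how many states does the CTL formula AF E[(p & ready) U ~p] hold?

Sat(p & ready) = {Send, Ack, Grant}
Sat(~p) = {Idle, Req}
E[(p & ready) U ~p]: least fixpoint, start Z0 = Sat(~p) = {Idle, Req}, add states in Sat(p & ready) with some successor in Z. Z1 = {Send, Idle, Req, Grant}; Z2 = {Send, Idle, Ack, Req, Grant}; fixed.
Sat(E[(p & ready) U ~p]) = {Send, Idle, Ack, Req, Grant}
AF E[(p & ready) U ~p]: least fixpoint, start Z0 = {Send, Idle, Ack, Req, Grant}, add states with every successor in Z. Already a fixed point.
Sat(AF E[(p & ready) U ~p]) = {Send, Idle, Ack, Req, Grant}
|Sat(AF E[(p & ready) U ~p])| = |{Send, Idle, Ack, Req, Grant}| = 5.

5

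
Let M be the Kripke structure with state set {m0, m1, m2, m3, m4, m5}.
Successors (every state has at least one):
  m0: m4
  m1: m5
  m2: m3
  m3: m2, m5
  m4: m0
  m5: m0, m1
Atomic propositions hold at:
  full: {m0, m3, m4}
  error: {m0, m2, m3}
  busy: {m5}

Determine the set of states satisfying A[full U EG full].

{m0, m4}

EG full: greatest fixpoint, start Z0 = {m0, m3, m4}, keep only states in Sat with some successor in Z. Z1 = {m0, m4}; fixed.
Sat(EG full) = {m0, m4}
A[full U EG full]: least fixpoint, start Z0 = Sat(EG full) = {m0, m4}, add states in Sat(full) with every successor in Z. Already a fixed point.
Sat(A[full U EG full]) = {m0, m4}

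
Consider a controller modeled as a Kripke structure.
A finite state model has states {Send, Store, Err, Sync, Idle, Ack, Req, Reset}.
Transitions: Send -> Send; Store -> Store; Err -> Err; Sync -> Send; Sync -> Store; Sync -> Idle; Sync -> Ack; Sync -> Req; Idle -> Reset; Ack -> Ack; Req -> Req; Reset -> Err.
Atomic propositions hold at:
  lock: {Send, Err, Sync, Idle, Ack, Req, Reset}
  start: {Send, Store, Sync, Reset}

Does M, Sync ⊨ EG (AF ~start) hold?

No

Sat(~start) = {Err, Idle, Ack, Req}
AF ~start: least fixpoint, start Z0 = {Err, Idle, Ack, Req}, add states with every successor in Z. Z1 = {Err, Idle, Ack, Req, Reset}; fixed.
Sat(AF ~start) = {Err, Idle, Ack, Req, Reset}
EG (AF ~start): greatest fixpoint, start Z0 = {Err, Idle, Ack, Req, Reset}, keep only states in Sat with some successor in Z. Already a fixed point.
Sat(EG (AF ~start)) = {Err, Idle, Ack, Req, Reset}
Sync ∉ Sat(EG (AF ~start)) = {Err, Idle, Ack, Req, Reset}, so the formula does not hold at Sync.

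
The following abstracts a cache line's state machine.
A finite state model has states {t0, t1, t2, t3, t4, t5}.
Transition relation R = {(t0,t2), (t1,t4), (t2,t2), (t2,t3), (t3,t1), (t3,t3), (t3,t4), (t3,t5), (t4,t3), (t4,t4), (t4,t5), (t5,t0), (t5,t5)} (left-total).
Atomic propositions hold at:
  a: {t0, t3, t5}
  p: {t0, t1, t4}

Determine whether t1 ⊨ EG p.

Yes

EG p: greatest fixpoint, start Z0 = {t0, t1, t4}, keep only states in Sat with some successor in Z. Z1 = {t1, t4}; fixed.
Sat(EG p) = {t1, t4}
t1 ∈ Sat(EG p) = {t1, t4}, so the formula holds at t1.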